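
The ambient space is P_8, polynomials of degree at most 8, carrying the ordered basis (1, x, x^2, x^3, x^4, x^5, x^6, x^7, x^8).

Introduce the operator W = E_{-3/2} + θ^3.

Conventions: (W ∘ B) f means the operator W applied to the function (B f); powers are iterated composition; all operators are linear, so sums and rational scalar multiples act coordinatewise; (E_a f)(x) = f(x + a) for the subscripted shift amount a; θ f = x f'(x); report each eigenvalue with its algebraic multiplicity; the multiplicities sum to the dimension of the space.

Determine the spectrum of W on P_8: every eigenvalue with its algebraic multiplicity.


λ = 1 (multiplicity 1), λ = 2 (multiplicity 1), λ = 9 (multiplicity 1), λ = 28 (multiplicity 1), λ = 65 (multiplicity 1), λ = 126 (multiplicity 1), λ = 217 (multiplicity 1), λ = 344 (multiplicity 1), λ = 513 (multiplicity 1)

image of 1: 1
image of x: 2x - 3/2
image of x^2: 9x^2 - 3x + 9/4
image of x^3: 28x^3 - (9/2)x^2 + (27/4)x - 27/8
image of x^4: 65x^4 - 6x^3 + (27/2)x^2 - (27/2)x + 81/16
image of x^5: 126x^5 - (15/2)x^4 + (45/2)x^3 - (135/4)x^2 + (405/16)x - 243/32
image of x^6: 217x^6 - 9x^5 + (135/4)x^4 - (135/2)x^3 + (1215/16)x^2 - (729/16)x + 729/64
image of x^7: 344x^7 - (21/2)x^6 + (189/4)x^5 - (945/8)x^4 + (2835/16)x^3 - (5103/32)x^2 + (5103/64)x - 2187/128
image of x^8: 513x^8 - 12x^7 + 63x^6 - 189x^5 + (2835/8)x^4 - (1701/4)x^3 + (5103/16)x^2 - (2187/16)x + 6561/256
the matrix is upper triangular; its diagonal is (1, 2, 9, 28, 65, 126, 217, 344, 513)
for a triangular matrix the eigenvalues are the diagonal entries, with algebraic multiplicity their repetition count


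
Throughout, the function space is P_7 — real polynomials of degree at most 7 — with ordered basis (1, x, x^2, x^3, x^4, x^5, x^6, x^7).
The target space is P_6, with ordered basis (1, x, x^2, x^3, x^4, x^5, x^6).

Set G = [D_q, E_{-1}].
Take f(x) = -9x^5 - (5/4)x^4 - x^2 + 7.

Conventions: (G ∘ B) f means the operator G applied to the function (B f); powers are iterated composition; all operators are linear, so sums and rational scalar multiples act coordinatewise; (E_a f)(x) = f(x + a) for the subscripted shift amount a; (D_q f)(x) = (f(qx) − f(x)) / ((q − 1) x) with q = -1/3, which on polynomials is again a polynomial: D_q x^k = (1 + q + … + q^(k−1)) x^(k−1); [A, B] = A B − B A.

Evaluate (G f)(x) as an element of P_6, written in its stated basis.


g(x) = (56/9)x^3 - (254/9)x^2 + (92/3)x - 886/27

E_{-1} f = -9x^5 + (175/4)x^4 - 85x^3 + (163/2)x^2 - 38x + 55/4
D_q E_{-1} f = -(61/9)x^4 + (875/27)x^3 - (595/9)x^2 + (163/3)x - 38
D_q f = -(61/9)x^4 - (25/27)x^3 - (2/3)x
E_{-1} D_q f = -(61/9)x^4 + (707/27)x^3 - (341/9)x^2 + (71/3)x - 140/27
[D_q, E_{-1}] f = (56/9)x^3 - (254/9)x^2 + (92/3)x - 886/27


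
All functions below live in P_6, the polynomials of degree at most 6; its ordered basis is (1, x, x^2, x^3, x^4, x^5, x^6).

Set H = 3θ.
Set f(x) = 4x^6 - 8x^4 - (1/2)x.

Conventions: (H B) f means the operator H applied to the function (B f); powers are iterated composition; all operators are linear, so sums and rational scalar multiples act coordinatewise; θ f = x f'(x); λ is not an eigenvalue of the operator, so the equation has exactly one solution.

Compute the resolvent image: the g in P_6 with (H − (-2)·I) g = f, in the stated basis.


g(x) = (1/5)x^6 - (4/7)x^4 - (1/10)x

write g with unknown coordinates in the stated basis and equate coefficients in (H − (-2)·I) g = f
solving from the highest basis element down gives g = (1/5)x^6 - (4/7)x^4 - (1/10)x
check: H g = (18/5)x^6 - (48/7)x^4 - (3/10)x
so H g − (-2)·g = 4x^6 - 8x^4 - (1/2)x = f ✓


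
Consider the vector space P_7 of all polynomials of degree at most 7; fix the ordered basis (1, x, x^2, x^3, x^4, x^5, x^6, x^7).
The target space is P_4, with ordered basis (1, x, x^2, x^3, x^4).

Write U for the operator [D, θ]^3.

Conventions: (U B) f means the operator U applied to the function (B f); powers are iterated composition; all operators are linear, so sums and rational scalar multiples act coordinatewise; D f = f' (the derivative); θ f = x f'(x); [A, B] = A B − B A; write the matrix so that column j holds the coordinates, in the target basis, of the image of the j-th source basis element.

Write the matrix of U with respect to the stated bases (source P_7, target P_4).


the matrix is [[0, 0, 0, 6, 0, 0, 0, 0]; [0, 0, 0, 0, 24, 0, 0, 0]; [0, 0, 0, 0, 0, 60, 0, 0]; [0, 0, 0, 0, 0, 0, 120, 0]; [0, 0, 0, 0, 0, 0, 0, 210]] (rows listed top to bottom)

image of 1: 0
image of x: 0
image of x^2: 0
image of x^3: 6
image of x^4: 24x
image of x^5: 60x^2
image of x^6: 120x^3
image of x^7: 210x^4
each image's coordinates form column j of the matrix


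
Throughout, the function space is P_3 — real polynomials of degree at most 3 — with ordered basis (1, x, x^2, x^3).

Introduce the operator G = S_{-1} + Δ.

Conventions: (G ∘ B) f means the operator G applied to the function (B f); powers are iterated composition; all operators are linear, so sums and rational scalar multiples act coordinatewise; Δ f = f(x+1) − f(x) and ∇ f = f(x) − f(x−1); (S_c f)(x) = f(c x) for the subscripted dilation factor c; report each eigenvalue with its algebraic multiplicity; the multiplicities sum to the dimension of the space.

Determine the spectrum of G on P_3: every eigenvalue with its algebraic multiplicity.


image of 1: 1
image of x: -x + 1
image of x^2: x^2 + 2x + 1
image of x^3: -x^3 + 3x^2 + 3x + 1
the matrix is upper triangular; its diagonal is (1, -1, 1, -1)
for a triangular matrix the eigenvalues are the diagonal entries, with algebraic multiplicity their repetition count

λ = -1 (multiplicity 2), λ = 1 (multiplicity 2)


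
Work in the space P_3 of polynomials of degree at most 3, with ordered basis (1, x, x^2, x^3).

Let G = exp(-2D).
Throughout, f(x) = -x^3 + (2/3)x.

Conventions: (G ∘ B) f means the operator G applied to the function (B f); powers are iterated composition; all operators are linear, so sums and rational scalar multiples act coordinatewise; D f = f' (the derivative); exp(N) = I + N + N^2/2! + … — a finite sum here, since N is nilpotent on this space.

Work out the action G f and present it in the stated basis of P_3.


order-1 term: 6x^2 - 4/3
order-2 term: -12x
order-3 term: 8
the series for exp(-2D) f terminates at order 3
exp(-2D) f = -x^3 + 6x^2 - (34/3)x + 20/3

g(x) = -x^3 + 6x^2 - (34/3)x + 20/3


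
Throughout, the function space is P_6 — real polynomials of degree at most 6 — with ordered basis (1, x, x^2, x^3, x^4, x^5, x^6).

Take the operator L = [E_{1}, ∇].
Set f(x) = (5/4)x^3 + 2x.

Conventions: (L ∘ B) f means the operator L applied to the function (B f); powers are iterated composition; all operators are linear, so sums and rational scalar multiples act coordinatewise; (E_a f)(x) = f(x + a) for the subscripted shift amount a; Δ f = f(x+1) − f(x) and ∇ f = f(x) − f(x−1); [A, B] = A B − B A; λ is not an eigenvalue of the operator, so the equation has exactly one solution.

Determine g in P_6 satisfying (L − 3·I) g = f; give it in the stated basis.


g(x) = -(5/12)x^3 - (2/3)x

write g with unknown coordinates in the stated basis and equate coefficients in (L − 3·I) g = f
solving from the highest basis element down gives g = -(5/12)x^3 - (2/3)x
check: L g = 0
so L g − 3·g = (5/4)x^3 + 2x = f ✓


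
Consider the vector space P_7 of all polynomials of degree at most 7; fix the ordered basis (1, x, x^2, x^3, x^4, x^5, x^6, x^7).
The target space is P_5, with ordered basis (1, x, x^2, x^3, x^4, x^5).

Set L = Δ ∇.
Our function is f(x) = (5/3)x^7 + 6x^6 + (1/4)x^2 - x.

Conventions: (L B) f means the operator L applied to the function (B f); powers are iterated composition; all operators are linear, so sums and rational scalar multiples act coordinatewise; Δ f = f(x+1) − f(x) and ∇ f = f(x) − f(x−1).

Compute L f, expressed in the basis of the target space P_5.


∇ f = (35/3)x^6 + x^5 - (95/3)x^4 + (185/3)x^3 - 55x^2 + (149/6)x - 67/12
Δ ∇ f = 70x^5 + 180x^4 + (350/3)x^3 + 180x^2 + (70/3)x + 25/2

the image equals g(x) = 70x^5 + 180x^4 + (350/3)x^3 + 180x^2 + (70/3)x + 25/2


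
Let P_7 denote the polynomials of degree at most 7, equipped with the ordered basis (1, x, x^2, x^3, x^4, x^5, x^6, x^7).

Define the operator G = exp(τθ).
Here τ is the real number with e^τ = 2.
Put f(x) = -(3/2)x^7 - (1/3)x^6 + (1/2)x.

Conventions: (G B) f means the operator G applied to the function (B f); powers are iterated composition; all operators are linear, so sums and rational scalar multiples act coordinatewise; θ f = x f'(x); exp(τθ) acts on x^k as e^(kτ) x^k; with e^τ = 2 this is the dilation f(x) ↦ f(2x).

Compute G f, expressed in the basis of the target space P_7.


g(x) = -192x^7 - (64/3)x^6 + x

exp(τθ) x^k = e^(kτ) x^k; with e^τ = 2 this sends x^k to 2^k x^k
x ↦ 2 x
x^6 ↦ 64 x^6
x^7 ↦ 128 x^7
applying this coordinatewise to f: exp(τθ) f = -192x^7 - (64/3)x^6 + x


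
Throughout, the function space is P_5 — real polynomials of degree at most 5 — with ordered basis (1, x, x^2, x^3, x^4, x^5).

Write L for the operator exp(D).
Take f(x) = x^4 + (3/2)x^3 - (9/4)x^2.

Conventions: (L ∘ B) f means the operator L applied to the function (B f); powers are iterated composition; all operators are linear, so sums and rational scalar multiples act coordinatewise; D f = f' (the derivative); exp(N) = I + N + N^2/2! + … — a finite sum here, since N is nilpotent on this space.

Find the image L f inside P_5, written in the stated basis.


order-1 term: 4x^3 + (9/2)x^2 - (9/2)x
order-2 term: 6x^2 + (9/2)x - 9/4
order-3 term: 4x + 3/2
order-4 term: 1
the series for exp(D) f terminates at order 4
exp(D) f = x^4 + (11/2)x^3 + (33/4)x^2 + 4x + 1/4

the result is g(x) = x^4 + (11/2)x^3 + (33/4)x^2 + 4x + 1/4


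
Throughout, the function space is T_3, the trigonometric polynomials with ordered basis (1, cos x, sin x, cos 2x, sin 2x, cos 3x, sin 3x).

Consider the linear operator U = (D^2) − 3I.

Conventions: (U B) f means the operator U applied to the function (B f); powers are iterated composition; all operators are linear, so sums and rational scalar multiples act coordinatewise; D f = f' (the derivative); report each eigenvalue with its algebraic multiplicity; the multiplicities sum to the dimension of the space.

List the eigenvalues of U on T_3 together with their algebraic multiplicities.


λ = -12 (multiplicity 2), λ = -7 (multiplicity 2), λ = -4 (multiplicity 2), λ = -3 (multiplicity 1)

image of 1: -3
image of cos x: -4cos x
image of sin x: -4sin x
image of cos 2x: -7cos 2x
image of sin 2x: -7sin 2x
image of cos 3x: -12cos 3x
image of sin 3x: -12sin 3x
the matrix is diagonal; its diagonal is (-3, -4, -4, -7, -7, -12, -12)
for a triangular matrix the eigenvalues are the diagonal entries, with algebraic multiplicity their repetition count


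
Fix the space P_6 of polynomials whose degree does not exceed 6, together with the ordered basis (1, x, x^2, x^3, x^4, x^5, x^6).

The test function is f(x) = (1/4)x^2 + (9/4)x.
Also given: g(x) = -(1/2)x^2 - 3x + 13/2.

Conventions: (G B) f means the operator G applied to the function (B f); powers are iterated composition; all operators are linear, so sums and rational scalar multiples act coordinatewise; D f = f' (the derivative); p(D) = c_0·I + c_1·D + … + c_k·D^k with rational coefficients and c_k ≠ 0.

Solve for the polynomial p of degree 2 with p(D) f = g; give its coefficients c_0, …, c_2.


c_0 = -2, c_1 = 3, c_2 = -1/2

D^0 f = (1/4)x^2 + (9/4)x
D^1 f = (1/2)x + 9/4
D^2 f = 1/2
matching coefficients of g against c_0 f + c_1 Df + … from the top degree down determines the c_i
solution: c_0 = -2, c_1 = 3, c_2 = -1/2


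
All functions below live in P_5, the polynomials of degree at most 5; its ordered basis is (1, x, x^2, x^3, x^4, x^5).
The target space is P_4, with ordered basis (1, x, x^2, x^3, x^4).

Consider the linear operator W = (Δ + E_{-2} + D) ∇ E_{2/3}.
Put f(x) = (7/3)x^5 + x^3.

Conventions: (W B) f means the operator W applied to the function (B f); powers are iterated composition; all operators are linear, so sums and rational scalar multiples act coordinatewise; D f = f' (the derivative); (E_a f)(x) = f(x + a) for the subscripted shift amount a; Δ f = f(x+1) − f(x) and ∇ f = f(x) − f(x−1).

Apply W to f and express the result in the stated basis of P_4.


g(x) = (35/3)x^4 + (70/9)x^3 + (3247/9)x^2 - (16754/81)x + 48218/243

E_{2/3} f = (7/3)x^5 + (70/9)x^4 + (307/27)x^3 + (722/81)x^2 + (884/243)x + 440/729
∇ E_{2/3} f = (35/3)x^4 + (70/9)x^3 + (97/9)x^2 + (256/81)x + 158/243
Δ ∇ E_{2/3} f = (140/3)x^3 + (280/3)x^2 + (824/9)x + 2704/81
E_{-2} ∇ E_{2/3} f = (35/3)x^4 - (770/9)x^3 + (2197/9)x^2 - (25916/81)x + 39338/243
D ∇ E_{2/3} f = (140/3)x^3 + (70/3)x^2 + (194/9)x + 256/81
(Δ + E_{-2} + D) ∇ E_{2/3} f = (35/3)x^4 + (70/9)x^3 + (3247/9)x^2 - (16754/81)x + 48218/243


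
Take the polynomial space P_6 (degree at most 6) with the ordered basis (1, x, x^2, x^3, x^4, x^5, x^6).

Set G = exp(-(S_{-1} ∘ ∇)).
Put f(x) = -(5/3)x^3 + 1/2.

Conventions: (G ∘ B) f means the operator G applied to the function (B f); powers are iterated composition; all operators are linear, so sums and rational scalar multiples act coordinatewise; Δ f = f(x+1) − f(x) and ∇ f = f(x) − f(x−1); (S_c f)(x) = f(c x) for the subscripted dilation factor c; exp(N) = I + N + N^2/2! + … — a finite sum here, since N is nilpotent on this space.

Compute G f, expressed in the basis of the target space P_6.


order-1 term: 5x^2 + 5x + 5/3
order-2 term: 5x
order-3 term: -5/3
the series for exp(-(S_{-1} ∘ ∇)) f terminates at order 3
exp(-(S_{-1} ∘ ∇)) f = -(5/3)x^3 + 5x^2 + 10x + 1/2

g(x) = -(5/3)x^3 + 5x^2 + 10x + 1/2


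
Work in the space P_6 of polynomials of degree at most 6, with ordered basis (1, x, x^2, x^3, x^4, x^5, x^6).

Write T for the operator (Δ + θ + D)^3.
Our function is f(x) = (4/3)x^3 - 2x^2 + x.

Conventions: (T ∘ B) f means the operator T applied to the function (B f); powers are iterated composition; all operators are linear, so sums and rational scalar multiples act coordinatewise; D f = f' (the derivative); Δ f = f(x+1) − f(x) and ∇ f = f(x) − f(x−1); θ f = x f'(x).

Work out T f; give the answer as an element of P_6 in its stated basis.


Δ f = 4x^2 + 1/3
θ f = 4x^3 - 4x^2 + x
D f = 4x^2 - 4x + 1
(Δ + θ + D) f = 4x^3 + 4x^2 - 3x + 4/3
Δ (Δ + θ + D) f = 12x^2 + 20x + 5
θ (Δ + θ + D) f = 12x^3 + 8x^2 - 3x
D (Δ + θ + D) f = 12x^2 + 8x - 3
(Δ + θ + D) (Δ + θ + D) f = 12x^3 + 32x^2 + 25x + 2
Δ (Δ + θ + D) (Δ + θ + D) f = 36x^2 + 100x + 69
θ (Δ + θ + D) (Δ + θ + D) f = 36x^3 + 64x^2 + 25x
D (Δ + θ + D) (Δ + θ + D) f = 36x^2 + 64x + 25
(Δ + θ + D) (Δ + θ + D) (Δ + θ + D) f = 36x^3 + 136x^2 + 189x + 94

the image equals g(x) = 36x^3 + 136x^2 + 189x + 94


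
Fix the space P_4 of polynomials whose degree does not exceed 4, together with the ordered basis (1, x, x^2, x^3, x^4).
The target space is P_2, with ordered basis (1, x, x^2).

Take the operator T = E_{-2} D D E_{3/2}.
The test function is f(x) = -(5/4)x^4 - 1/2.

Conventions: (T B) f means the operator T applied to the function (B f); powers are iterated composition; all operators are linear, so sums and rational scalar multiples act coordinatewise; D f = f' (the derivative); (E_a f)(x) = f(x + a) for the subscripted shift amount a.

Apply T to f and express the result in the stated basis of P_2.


the image equals g(x) = -15x^2 + 15x - 15/4

E_{3/2} f = -(5/4)x^4 - (15/2)x^3 - (135/8)x^2 - (135/8)x - 437/64
D E_{3/2} f = -5x^3 - (45/2)x^2 - (135/4)x - 135/8
D (D E_{3/2}) f = -15x^2 - 45x - 135/4
E_{-2} D (D E_{3/2}) f = -15x^2 + 15x - 15/4


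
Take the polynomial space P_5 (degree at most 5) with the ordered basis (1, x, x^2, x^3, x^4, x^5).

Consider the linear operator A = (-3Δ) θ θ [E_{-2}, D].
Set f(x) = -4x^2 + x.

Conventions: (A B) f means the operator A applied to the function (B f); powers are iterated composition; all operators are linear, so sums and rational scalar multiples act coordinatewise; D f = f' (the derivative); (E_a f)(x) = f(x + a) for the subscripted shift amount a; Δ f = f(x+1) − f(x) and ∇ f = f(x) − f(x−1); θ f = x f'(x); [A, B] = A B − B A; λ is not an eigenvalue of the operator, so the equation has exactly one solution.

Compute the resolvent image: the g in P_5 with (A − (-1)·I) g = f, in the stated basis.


the image equals g(x) = -4x^2 + x

write g with unknown coordinates in the stated basis and equate coefficients in (A − (-1)·I) g = f
solving from the highest basis element down gives g = -4x^2 + x
check: A g = 0
so A g − (-1)·g = -4x^2 + x = f ✓


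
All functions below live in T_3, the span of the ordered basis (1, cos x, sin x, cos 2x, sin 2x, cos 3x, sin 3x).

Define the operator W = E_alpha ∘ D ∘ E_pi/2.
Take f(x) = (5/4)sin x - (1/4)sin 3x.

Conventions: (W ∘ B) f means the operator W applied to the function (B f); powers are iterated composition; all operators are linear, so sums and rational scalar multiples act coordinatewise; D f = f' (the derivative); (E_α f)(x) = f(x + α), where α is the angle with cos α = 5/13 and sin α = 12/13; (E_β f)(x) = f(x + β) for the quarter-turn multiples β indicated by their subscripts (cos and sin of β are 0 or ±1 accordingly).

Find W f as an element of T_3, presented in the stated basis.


the result is g(x) = -(15/13)cos x - (25/52)sin x + (621/2197)cos 3x + (6105/8788)sin 3x

E_pi/2 f = (5/4)cos x + (1/4)cos 3x
D E_pi/2 f = -(5/4)sin x - (3/4)sin 3x
E_alpha (D ∘ E_pi/2) f = -(15/13)cos x - (25/52)sin x + (621/2197)cos 3x + (6105/8788)sin 3x


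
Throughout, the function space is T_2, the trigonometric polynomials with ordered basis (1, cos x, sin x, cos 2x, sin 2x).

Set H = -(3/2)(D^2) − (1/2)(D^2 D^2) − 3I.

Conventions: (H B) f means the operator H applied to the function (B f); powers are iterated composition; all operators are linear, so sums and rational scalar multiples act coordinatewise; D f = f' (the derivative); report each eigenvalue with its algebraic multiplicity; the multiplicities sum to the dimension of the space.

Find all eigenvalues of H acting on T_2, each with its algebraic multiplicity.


image of 1: -3
image of cos x: -2cos x
image of sin x: -2sin x
image of cos 2x: -5cos 2x
image of sin 2x: -5sin 2x
the matrix is diagonal; its diagonal is (-3, -2, -2, -5, -5)
for a triangular matrix the eigenvalues are the diagonal entries, with algebraic multiplicity their repetition count

λ = -5 (multiplicity 2), λ = -3 (multiplicity 1), λ = -2 (multiplicity 2)


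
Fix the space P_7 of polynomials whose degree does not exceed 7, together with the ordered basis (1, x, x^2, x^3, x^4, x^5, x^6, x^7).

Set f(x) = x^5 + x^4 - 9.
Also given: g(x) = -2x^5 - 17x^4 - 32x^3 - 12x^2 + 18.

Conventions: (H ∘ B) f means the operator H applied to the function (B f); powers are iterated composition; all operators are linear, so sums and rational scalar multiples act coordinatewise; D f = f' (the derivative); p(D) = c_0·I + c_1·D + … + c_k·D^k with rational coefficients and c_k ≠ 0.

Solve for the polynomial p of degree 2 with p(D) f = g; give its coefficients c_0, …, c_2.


D^0 f = x^5 + x^4 - 9
D^1 f = 5x^4 + 4x^3
D^2 f = 20x^3 + 12x^2
matching coefficients of g against c_0 f + c_1 Df + … from the top degree down determines the c_i
solution: c_0 = -2, c_1 = -3, c_2 = -1

c_0 = -2, c_1 = -3, c_2 = -1


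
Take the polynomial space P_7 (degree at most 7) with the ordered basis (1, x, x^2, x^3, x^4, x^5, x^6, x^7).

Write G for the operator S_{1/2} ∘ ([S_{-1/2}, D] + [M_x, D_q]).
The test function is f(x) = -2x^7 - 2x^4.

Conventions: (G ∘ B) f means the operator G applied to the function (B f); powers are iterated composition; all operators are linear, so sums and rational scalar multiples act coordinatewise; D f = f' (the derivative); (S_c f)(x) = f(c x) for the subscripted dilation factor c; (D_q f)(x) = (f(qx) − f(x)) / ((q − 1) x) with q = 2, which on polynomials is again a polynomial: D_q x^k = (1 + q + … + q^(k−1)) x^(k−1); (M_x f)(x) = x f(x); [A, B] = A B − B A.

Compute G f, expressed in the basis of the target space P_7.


the result is g(x) = 2x^7 - (21/4096)x^6 + 2x^4 + (3/16)x^3

D f = -14x^6 - 8x^3
S_{-1/2} D f = -(7/32)x^6 + x^3
S_{-1/2} f = (1/64)x^7 - (1/8)x^4
D S_{-1/2} f = (7/64)x^6 - (1/2)x^3
[S_{-1/2}, D] f = -(21/64)x^6 + (3/2)x^3
D_q f = -254x^6 - 30x^3
M_x D_q f = -254x^7 - 30x^4
M_x f = -2x^8 - 2x^5
D_q M_x f = -510x^7 - 62x^4
[M_x, D_q] f = 256x^7 + 32x^4
([S_{-1/2}, D] + [M_x, D_q]) f = 256x^7 - (21/64)x^6 + 32x^4 + (3/2)x^3
S_{1/2} ([S_{-1/2}, D] + [M_x, D_q]) f = 2x^7 - (21/4096)x^6 + 2x^4 + (3/16)x^3


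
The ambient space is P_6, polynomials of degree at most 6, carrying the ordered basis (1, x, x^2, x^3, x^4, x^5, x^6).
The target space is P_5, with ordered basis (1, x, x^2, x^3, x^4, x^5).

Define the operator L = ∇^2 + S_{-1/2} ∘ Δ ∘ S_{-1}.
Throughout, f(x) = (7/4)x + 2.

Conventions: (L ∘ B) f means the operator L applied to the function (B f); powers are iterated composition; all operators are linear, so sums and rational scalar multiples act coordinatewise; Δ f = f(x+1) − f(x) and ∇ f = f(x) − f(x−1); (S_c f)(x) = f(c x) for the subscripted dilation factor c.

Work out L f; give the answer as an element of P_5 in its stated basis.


∇ f = 7/4
∇ ∇ f = 0
S_{-1} f = -(7/4)x + 2
Δ S_{-1} f = -7/4
S_{-1/2} Δ S_{-1} f = -7/4
(∇^2 + S_{-1/2} ∘ Δ ∘ S_{-1}) f = -7/4

g(x) = -7/4


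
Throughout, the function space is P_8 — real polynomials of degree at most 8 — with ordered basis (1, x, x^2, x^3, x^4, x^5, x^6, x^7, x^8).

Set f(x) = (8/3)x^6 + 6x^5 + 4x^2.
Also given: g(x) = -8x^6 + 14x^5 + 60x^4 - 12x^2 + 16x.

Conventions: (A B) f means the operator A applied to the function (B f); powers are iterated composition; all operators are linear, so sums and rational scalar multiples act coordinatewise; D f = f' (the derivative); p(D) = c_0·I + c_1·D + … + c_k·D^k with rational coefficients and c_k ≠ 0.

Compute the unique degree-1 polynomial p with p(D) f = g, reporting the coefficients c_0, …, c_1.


c_0 = -3, c_1 = 2

D^0 f = (8/3)x^6 + 6x^5 + 4x^2
D^1 f = 16x^5 + 30x^4 + 8x
matching coefficients of g against c_0 f + c_1 Df + … from the top degree down determines the c_i
solution: c_0 = -3, c_1 = 2


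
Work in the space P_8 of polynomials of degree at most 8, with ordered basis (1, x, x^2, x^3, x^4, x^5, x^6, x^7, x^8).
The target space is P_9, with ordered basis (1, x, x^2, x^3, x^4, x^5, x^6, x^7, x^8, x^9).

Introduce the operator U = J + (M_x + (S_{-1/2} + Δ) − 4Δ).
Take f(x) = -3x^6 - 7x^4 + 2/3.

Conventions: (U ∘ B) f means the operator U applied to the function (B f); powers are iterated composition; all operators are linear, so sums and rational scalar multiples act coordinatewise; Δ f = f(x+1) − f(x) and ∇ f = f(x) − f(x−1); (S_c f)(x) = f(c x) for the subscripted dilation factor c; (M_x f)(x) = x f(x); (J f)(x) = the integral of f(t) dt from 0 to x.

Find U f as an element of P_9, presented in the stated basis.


the image equals g(x) = -(24/7)x^7 - (3/64)x^6 + (228/5)x^5 + (2153/16)x^4 + 264x^3 + 261x^2 + (418/3)x + 92/3

J f = -(3/7)x^7 - (7/5)x^5 + (2/3)x
M_x f = -3x^7 - 7x^5 + (2/3)x
S_{-1/2} f = -(3/64)x^6 - (7/16)x^4 + 2/3
Δ f = -18x^5 - 45x^4 - 88x^3 - 87x^2 - 46x - 10
(S_{-1/2} + Δ) f = -(3/64)x^6 - 18x^5 - (727/16)x^4 - 88x^3 - 87x^2 - 46x - 28/3
Δ f = -18x^5 - 45x^4 - 88x^3 - 87x^2 - 46x - 10
(-4Δ) f = 72x^5 + 180x^4 + 352x^3 + 348x^2 + 184x + 40
(M_x + (S_{-1/2} + Δ) − 4Δ) f = -3x^7 - (3/64)x^6 + 47x^5 + (2153/16)x^4 + 264x^3 + 261x^2 + (416/3)x + 92/3
(J + (M_x + (S_{-1/2} + Δ) − 4Δ)) f = -(24/7)x^7 - (3/64)x^6 + (228/5)x^5 + (2153/16)x^4 + 264x^3 + 261x^2 + (418/3)x + 92/3


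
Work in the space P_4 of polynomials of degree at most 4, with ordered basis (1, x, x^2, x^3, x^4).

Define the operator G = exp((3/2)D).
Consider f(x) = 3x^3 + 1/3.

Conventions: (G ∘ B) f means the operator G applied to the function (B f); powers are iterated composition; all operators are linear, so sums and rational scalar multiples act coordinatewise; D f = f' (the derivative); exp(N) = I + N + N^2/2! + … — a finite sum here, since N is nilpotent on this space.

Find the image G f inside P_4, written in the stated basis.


order-1 term: (27/2)x^2
order-2 term: (81/4)x
order-3 term: 81/8
the series for exp((3/2)D) f terminates at order 3
exp((3/2)D) f = 3x^3 + (27/2)x^2 + (81/4)x + 251/24

the image equals g(x) = 3x^3 + (27/2)x^2 + (81/4)x + 251/24


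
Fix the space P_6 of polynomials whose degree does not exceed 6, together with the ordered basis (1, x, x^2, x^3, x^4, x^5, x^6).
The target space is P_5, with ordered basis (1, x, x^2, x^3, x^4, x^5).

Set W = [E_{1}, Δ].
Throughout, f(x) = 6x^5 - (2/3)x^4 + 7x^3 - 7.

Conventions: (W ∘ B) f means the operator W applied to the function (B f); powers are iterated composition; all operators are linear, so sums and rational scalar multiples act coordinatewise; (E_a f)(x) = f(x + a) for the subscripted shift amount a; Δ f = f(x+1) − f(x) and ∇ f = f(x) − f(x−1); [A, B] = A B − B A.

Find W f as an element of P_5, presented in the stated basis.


Δ f = 30x^4 + (172/3)x^3 + 77x^2 + (145/3)x + 37/3
E_{1} Δ f = 30x^4 + (532/3)x^3 + 429x^2 + (1483/3)x + 225
E_{1} f = 6x^5 + (88/3)x^4 + (193/3)x^3 + 77x^2 + (145/3)x + 16/3
Δ E_{1} f = 30x^4 + (532/3)x^3 + 429x^2 + (1483/3)x + 225
[E_{1}, Δ] f = 0

g(x) = 0


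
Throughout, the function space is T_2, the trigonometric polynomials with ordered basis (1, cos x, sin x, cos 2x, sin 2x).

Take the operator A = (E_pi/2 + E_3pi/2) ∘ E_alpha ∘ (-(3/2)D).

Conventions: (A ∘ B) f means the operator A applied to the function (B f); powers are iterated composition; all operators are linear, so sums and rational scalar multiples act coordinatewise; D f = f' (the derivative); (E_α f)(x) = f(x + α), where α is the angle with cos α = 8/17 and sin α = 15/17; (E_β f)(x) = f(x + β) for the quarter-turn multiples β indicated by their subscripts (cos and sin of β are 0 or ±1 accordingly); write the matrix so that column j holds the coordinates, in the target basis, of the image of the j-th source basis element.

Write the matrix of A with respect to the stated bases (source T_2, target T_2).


the matrix is [[0, 0, 0, 0, 0]; [0, 0, 0, 0, 0]; [0, 0, 0, 0, 0]; [0, 0, 0, -1440/289, -966/289]; [0, 0, 0, 966/289, -1440/289]] (rows listed top to bottom)

image of 1: 0
image of cos x: 0
image of sin x: 0
image of cos 2x: -(1440/289)cos 2x + (966/289)sin 2x
image of sin 2x: -(966/289)cos 2x - (1440/289)sin 2x
each image's coordinates form column j of the matrix


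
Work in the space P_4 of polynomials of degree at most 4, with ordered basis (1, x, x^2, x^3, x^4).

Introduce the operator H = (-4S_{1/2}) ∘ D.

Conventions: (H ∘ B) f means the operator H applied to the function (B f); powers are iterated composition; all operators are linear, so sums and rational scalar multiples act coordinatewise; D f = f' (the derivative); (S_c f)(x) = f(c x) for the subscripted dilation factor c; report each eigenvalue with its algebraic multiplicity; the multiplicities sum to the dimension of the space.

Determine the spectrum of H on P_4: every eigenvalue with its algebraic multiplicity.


λ = 0 (multiplicity 5)

image of 1: 0
image of x: -4
image of x^2: -4x
image of x^3: -3x^2
image of x^4: -2x^3
the matrix is upper triangular; its diagonal is (0, 0, 0, 0, 0)
for a triangular matrix the eigenvalues are the diagonal entries, with algebraic multiplicity their repetition count


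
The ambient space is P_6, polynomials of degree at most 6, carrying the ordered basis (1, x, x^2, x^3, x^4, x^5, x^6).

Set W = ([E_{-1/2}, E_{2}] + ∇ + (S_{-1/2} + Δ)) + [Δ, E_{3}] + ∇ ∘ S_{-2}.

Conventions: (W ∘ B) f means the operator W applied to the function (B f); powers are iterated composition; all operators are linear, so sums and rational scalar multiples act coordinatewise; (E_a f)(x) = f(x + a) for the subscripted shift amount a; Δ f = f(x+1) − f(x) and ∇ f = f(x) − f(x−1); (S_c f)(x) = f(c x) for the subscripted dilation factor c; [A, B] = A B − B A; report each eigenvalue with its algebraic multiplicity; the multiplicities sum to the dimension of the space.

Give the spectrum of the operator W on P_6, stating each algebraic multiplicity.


λ = -1/2 (multiplicity 1), λ = -1/8 (multiplicity 1), λ = -1/32 (multiplicity 1), λ = 1/64 (multiplicity 1), λ = 1/16 (multiplicity 1), λ = 1/4 (multiplicity 1), λ = 1 (multiplicity 1)

image of 1: 1
image of x: -(1/2)x
image of x^2: (1/4)x^2 + 12x - 4
image of x^3: -(1/8)x^3 - 18x^2 + 24x - 6
image of x^4: (1/16)x^4 + 72x^3 - 96x^2 + 72x - 16
image of x^5: -(1/32)x^5 - 150x^4 + 320x^3 - 300x^2 + 160x - 30
image of x^6: (1/64)x^6 + 396x^5 - 960x^4 + 1320x^3 - 960x^2 + 396x - 64
the matrix is upper triangular; its diagonal is (1, -1/2, 1/4, -1/8, 1/16, -1/32, 1/64)
for a triangular matrix the eigenvalues are the diagonal entries, with algebraic multiplicity their repetition count


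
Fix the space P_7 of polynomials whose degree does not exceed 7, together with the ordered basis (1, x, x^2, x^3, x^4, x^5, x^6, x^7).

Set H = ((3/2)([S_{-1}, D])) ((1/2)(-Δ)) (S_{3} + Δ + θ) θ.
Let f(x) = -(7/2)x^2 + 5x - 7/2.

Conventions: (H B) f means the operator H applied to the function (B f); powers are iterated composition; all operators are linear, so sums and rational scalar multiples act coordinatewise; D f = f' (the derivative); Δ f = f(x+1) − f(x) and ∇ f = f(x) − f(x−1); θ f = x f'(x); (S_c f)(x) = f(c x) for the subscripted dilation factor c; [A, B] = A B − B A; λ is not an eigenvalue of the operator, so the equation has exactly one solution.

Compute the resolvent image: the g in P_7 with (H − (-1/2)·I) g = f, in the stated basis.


g(x) = -7x^2 + 10x - 931

write g with unknown coordinates in the stated basis and equate coefficients in (H − (-1/2)·I) g = f
solving from the highest basis element down gives g = -7x^2 + 10x - 931
check: H g = 462
so H g − (-1/2)·g = -(7/2)x^2 + 5x - 7/2 = f ✓


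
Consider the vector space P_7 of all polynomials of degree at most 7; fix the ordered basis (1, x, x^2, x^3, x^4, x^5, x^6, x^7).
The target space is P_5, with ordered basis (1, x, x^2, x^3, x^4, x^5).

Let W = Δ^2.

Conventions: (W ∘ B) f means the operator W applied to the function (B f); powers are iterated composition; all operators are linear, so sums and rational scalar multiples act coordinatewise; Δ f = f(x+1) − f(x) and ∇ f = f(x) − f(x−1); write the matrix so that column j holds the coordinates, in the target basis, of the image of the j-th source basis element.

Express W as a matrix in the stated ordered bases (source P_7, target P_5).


image of 1: 0
image of x: 0
image of x^2: 2
image of x^3: 6x + 6
image of x^4: 12x^2 + 24x + 14
image of x^5: 20x^3 + 60x^2 + 70x + 30
image of x^6: 30x^4 + 120x^3 + 210x^2 + 180x + 62
image of x^7: 42x^5 + 210x^4 + 490x^3 + 630x^2 + 434x + 126
each image's coordinates form column j of the matrix

the matrix is [[0, 0, 2, 6, 14, 30, 62, 126]; [0, 0, 0, 6, 24, 70, 180, 434]; [0, 0, 0, 0, 12, 60, 210, 630]; [0, 0, 0, 0, 0, 20, 120, 490]; [0, 0, 0, 0, 0, 0, 30, 210]; [0, 0, 0, 0, 0, 0, 0, 42]] (rows listed top to bottom)


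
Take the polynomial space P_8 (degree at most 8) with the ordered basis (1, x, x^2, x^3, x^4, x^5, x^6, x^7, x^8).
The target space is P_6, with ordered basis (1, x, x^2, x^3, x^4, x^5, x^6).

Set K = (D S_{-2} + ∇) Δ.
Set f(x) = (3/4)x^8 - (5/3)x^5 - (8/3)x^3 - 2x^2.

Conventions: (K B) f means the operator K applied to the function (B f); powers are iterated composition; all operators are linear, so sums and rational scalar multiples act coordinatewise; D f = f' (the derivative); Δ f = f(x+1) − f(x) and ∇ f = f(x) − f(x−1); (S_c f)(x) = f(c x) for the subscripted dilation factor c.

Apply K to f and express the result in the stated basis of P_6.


Δ f = 6x^7 + 21x^6 + 42x^5 + (265/6)x^4 + (76/3)x^3 - (11/3)x^2 - (43/3)x - 67/12
S_{-2} Δ f = -768x^7 + 1344x^6 - 1344x^5 + (2120/3)x^4 - (608/3)x^3 - (44/3)x^2 + (86/3)x - 67/12
D S_{-2} Δ f = -5376x^6 + 8064x^5 - 6720x^4 + (8480/3)x^3 - 608x^2 - (88/3)x + 86/3
∇ Δ f = 42x^6 + 105x^4 - (100/3)x^3 + 42x^2 - (98/3)x - 5/2
(D S_{-2} + ∇) Δ f = -5334x^6 + 8064x^5 - 6615x^4 + (8380/3)x^3 - 566x^2 - 62x + 157/6

the result is g(x) = -5334x^6 + 8064x^5 - 6615x^4 + (8380/3)x^3 - 566x^2 - 62x + 157/6


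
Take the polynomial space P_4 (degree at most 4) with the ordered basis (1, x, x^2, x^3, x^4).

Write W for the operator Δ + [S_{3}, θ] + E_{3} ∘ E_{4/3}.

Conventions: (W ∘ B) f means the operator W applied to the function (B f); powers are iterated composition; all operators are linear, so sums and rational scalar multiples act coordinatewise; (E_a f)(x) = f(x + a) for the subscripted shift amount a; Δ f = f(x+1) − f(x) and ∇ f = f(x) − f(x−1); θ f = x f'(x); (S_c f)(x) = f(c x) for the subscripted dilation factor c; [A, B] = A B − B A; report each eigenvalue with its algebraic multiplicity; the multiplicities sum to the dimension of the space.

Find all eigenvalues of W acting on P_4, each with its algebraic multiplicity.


λ = 1 (multiplicity 5)

image of 1: 1
image of x: x + 16/3
image of x^2: x^2 + (32/3)x + 178/9
image of x^3: x^3 + 16x^2 + (178/3)x + 2224/27
image of x^4: x^4 + (64/3)x^3 + (356/3)x^2 + (8896/27)x + 28642/81
the matrix is upper triangular; its diagonal is (1, 1, 1, 1, 1)
for a triangular matrix the eigenvalues are the diagonal entries, with algebraic multiplicity their repetition count


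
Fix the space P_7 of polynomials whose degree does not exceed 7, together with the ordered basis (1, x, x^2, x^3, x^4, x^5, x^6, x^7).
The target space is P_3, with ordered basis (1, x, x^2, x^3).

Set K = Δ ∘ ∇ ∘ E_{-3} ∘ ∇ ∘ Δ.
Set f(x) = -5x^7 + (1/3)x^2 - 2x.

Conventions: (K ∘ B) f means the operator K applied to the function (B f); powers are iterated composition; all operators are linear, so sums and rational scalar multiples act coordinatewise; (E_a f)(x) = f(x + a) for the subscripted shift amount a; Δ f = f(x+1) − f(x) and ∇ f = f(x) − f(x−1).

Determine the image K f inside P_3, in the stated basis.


Δ f = -35x^6 - 105x^5 - 175x^4 - 175x^3 - 105x^2 - (103/3)x - 20/3
∇ Δ f = -210x^5 - 350x^3 - 70x + 2/3
E_{-3} ∇ Δ f = -210x^5 + 3150x^4 - 19250x^3 + 59850x^2 - 94570x + 182072/3
∇ (E_{-3} ∘ ∇ ∘ Δ) f = -1050x^4 + 14700x^3 - 78750x^2 + 191100x - 177030
Δ ∇ (E_{-3} ∘ ∇ ∘ Δ) f = -4200x^3 + 37800x^2 - 117600x + 126000

the result is g(x) = -4200x^3 + 37800x^2 - 117600x + 126000


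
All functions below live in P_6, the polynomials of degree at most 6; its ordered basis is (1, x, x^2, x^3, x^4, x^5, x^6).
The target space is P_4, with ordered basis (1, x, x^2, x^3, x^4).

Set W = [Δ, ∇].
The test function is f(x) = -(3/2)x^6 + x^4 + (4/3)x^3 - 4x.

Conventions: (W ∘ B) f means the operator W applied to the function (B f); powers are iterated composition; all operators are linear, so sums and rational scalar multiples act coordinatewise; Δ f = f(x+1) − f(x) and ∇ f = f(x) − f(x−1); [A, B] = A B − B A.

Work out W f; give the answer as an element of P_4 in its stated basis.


the result is g(x) = 0

∇ f = -9x^5 + (45/2)x^4 - 26x^3 + (41/2)x^2 - 9x - 13/6
Δ ∇ f = -45x^4 - 33x^2 + 8x - 1
Δ f = -9x^5 - (45/2)x^4 - 26x^3 - (25/2)x^2 - x - 19/6
∇ Δ f = -45x^4 - 33x^2 + 8x - 1
[Δ, ∇] f = 0


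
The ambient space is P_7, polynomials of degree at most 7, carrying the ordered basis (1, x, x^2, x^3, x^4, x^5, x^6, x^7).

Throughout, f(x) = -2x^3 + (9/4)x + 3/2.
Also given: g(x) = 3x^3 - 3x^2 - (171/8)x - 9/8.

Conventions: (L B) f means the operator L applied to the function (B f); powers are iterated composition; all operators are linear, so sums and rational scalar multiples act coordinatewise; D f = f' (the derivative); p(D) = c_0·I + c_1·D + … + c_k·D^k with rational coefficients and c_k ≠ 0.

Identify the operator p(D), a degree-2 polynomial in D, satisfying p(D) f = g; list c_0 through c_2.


c_0 = -3/2, c_1 = 1/2, c_2 = 3/2

D^0 f = -2x^3 + (9/4)x + 3/2
D^1 f = -6x^2 + 9/4
D^2 f = -12x
matching coefficients of g against c_0 f + c_1 Df + … from the top degree down determines the c_i
solution: c_0 = -3/2, c_1 = 1/2, c_2 = 3/2


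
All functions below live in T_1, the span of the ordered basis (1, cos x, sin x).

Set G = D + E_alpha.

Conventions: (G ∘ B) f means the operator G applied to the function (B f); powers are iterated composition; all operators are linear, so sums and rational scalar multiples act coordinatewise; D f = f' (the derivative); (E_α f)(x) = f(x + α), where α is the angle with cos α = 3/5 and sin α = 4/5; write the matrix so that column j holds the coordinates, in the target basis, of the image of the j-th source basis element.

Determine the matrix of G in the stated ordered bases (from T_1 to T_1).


the matrix is [[1, 0, 0]; [0, 3/5, 9/5]; [0, -9/5, 3/5]] (rows listed top to bottom)

image of 1: 1
image of cos x: (3/5)cos x - (9/5)sin x
image of sin x: (9/5)cos x + (3/5)sin x
each image's coordinates form column j of the matrix


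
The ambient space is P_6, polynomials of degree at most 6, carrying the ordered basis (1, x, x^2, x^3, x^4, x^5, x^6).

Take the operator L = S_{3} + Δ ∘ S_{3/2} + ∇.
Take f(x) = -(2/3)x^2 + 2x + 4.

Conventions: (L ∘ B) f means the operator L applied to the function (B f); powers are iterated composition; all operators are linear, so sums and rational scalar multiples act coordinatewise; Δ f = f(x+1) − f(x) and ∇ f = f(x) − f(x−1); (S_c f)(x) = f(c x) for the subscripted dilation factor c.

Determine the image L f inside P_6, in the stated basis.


g(x) = -6x^2 + (5/3)x + 49/6

S_{3} f = -6x^2 + 6x + 4
S_{3/2} f = -(3/2)x^2 + 3x + 4
Δ S_{3/2} f = -3x + 3/2
∇ f = -(4/3)x + 8/3
(S_{3} + Δ ∘ S_{3/2} + ∇) f = -6x^2 + (5/3)x + 49/6


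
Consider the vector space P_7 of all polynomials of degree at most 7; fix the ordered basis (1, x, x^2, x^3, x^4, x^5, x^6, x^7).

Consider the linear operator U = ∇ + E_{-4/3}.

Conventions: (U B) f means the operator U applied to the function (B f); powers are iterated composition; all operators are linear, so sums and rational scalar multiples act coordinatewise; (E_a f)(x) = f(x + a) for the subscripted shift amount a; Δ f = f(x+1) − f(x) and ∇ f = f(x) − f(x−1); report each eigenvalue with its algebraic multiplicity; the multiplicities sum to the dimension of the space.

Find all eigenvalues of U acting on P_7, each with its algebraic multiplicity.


image of 1: 1
image of x: x - 1/3
image of x^2: x^2 - (2/3)x + 7/9
image of x^3: x^3 - x^2 + (7/3)x - 37/27
image of x^4: x^4 - (4/3)x^3 + (14/3)x^2 - (148/27)x + 175/81
image of x^5: x^5 - (5/3)x^4 + (70/9)x^3 - (370/27)x^2 + (875/81)x - 781/243
image of x^6: x^6 - 2x^5 + (35/3)x^4 - (740/27)x^3 + (875/27)x^2 - (1562/81)x + 3367/729
image of x^7: x^7 - (7/3)x^6 + (49/3)x^5 - (1295/27)x^4 + (6125/81)x^3 - (5467/81)x^2 + (23569/729)x - 14197/2187
the matrix is upper triangular; its diagonal is (1, 1, 1, 1, 1, 1, 1, 1)
for a triangular matrix the eigenvalues are the diagonal entries, with algebraic multiplicity their repetition count

λ = 1 (multiplicity 8)


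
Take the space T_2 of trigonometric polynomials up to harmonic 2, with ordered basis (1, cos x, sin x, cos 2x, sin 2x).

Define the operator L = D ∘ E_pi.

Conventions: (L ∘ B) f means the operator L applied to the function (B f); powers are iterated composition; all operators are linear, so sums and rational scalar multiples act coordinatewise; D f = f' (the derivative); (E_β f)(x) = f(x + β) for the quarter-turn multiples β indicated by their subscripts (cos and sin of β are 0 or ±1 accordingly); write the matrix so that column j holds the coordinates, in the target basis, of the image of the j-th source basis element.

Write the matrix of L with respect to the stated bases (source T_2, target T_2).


the matrix is [[0, 0, 0, 0, 0]; [0, 0, -1, 0, 0]; [0, 1, 0, 0, 0]; [0, 0, 0, 0, 2]; [0, 0, 0, -2, 0]] (rows listed top to bottom)

image of 1: 0
image of cos x: sin x
image of sin x: -cos x
image of cos 2x: -2sin 2x
image of sin 2x: 2cos 2x
each image's coordinates form column j of the matrix
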